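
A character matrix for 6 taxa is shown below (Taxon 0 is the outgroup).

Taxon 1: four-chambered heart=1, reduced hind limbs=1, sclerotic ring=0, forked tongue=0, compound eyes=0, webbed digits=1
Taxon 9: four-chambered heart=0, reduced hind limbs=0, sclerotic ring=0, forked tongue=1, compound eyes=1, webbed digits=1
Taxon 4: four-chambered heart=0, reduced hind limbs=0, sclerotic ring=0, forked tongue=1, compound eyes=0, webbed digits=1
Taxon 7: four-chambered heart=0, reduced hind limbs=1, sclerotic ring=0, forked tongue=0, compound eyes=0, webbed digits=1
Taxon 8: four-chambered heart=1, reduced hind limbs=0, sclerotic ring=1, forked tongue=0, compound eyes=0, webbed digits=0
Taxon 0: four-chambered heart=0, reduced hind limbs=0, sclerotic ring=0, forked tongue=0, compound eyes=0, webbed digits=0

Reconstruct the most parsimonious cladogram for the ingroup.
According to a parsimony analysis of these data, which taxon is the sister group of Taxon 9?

The outgroup has state '0' for every character, so '1' is the derived state throughout.
four-chambered heart (state '1') occurs in Taxon 1 and Taxon 8 but conflicts with the nesting implied by the other characters — most parsimoniously interpreted as homoplasy.
Only Taxon 1 and Taxon 7 show the derived state '1' for reduced hind limbs, supporting them as a clade.
sclerotic ring (derived state '1') is unique to Taxon 8 (autapomorphy; uninformative for grouping).
forked tongue (derived state '1') is shared by Taxon 4 and Taxon 9 — a synapomorphy uniting that clade.
compound eyes: derived state '1' in Taxon 9 only — an autapomorphy, so it tells us nothing about relationships among taxa.
webbed digits: derived state '1' in Taxon 1, Taxon 4, Taxon 7, and Taxon 9 only — synapomorphy for {Taxon 1, Taxon 4, Taxon 7, Taxon 9}.
Most parsimonious ingroup topology: (((Taxon 7,Taxon 1),(Taxon 9,Taxon 4)),Taxon 8).
Taxon 9 and Taxon 4 form a cherry on this tree, so they are sister taxa.

Taxon 4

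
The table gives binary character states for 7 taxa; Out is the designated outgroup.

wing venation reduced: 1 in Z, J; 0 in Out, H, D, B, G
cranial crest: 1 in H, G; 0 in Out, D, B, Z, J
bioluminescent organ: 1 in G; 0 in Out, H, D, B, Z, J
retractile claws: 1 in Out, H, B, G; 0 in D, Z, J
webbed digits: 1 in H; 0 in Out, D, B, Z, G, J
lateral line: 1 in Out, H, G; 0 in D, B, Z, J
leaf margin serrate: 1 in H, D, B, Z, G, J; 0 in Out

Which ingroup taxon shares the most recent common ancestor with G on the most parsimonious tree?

H

Character polarity is set by the outgroup: the derived state is whichever differs from the outgroup's state, so for retractile claws, lateral line the derived state is '0', and for the remaining characters it is '1'.
wing venation reduced: derived state '1' in J and Z only — synapomorphy for {J, Z}.
Only G and H show the derived state '1' for cranial crest, supporting them as a clade.
bioluminescent organ: derived state '1' in G only — an autapomorphy, so it tells us nothing about relationships among taxa.
Only D, J, and Z show the derived state '0' for retractile claws, supporting them as a clade.
webbed digits (derived state '1') is unique to H (autapomorphy; uninformative for grouping).
lateral line: derived state '0' in B, D, J, and Z only — synapomorphy for {B, D, J, Z}.
leaf margin serrate (derived state '1') is shared by all ingroup taxa — unites the whole ingroup.
Most parsimonious ingroup topology: ((H,G),((D,(Z,J)),B)).
G and H form a cherry on this tree, so they are sister taxa.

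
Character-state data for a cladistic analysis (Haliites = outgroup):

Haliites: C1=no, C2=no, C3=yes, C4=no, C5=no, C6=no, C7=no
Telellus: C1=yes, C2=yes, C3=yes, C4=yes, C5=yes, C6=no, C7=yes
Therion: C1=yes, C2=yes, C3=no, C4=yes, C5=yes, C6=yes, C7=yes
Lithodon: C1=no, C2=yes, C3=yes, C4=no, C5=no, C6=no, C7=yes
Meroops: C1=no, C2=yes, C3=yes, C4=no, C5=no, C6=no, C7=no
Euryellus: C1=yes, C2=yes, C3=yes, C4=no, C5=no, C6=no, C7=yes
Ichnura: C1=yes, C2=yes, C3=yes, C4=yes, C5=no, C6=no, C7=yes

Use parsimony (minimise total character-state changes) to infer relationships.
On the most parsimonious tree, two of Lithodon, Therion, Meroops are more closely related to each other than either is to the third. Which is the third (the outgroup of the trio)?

Meroops

Character polarity is set by the outgroup: the derived state is whichever differs from the outgroup's state, so for C3 the derived state is 'no', and for the remaining characters it is 'yes'.
C1: derived state 'yes' in Euryellus, Ichnura, Telellus, and Therion only — synapomorphy for {Euryellus, Ichnura, Telellus, Therion}.
C2 (derived state 'yes') is shared by all ingroup taxa — unites the whole ingroup.
C3 (derived state 'no') is unique to Therion (autapomorphy; uninformative for grouping).
C4: derived state 'yes' in Ichnura, Telellus, and Therion only — synapomorphy for {Ichnura, Telellus, Therion}.
C5: derived state 'yes' in Telellus and Therion only — synapomorphy for {Telellus, Therion}.
C6 (derived state 'yes') is unique to Therion (autapomorphy; uninformative for grouping).
C7: derived state 'yes' in Euryellus, Ichnura, Lithodon, Telellus, and Therion only — synapomorphy for {Euryellus, Ichnura, Lithodon, Telellus, Therion}.
Most parsimonious ingroup topology: (((((Telellus,Therion),Ichnura),Euryellus),Lithodon),Meroops).
Therion and Lithodon share a more recent common ancestor with each other than either does with Meroops, so Meroops is the least closely related of the three.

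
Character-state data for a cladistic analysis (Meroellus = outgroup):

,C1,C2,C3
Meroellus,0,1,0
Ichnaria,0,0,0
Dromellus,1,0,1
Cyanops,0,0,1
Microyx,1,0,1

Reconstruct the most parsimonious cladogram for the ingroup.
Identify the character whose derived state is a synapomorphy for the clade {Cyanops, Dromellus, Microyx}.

C3

Character polarity is set by the outgroup: the derived state is whichever differs from the outgroup's state, so for C2 the derived state is '0', and for the remaining characters it is '1'.
C1 (derived state '1') is shared by Dromellus and Microyx — a synapomorphy uniting that clade.
C2 (derived state '0') is shared by all ingroup taxa — unites the whole ingroup.
C3: derived state '1' in Cyanops, Dromellus, and Microyx only — synapomorphy for {Cyanops, Dromellus, Microyx}.
Most parsimonious ingroup topology: (Ichnaria,((Dromellus,Microyx),Cyanops)).
The clade {Cyanops, Dromellus, Microyx} is supported by C3: its derived state '1' occurs in exactly those taxa and in no other taxon (including the outgroup).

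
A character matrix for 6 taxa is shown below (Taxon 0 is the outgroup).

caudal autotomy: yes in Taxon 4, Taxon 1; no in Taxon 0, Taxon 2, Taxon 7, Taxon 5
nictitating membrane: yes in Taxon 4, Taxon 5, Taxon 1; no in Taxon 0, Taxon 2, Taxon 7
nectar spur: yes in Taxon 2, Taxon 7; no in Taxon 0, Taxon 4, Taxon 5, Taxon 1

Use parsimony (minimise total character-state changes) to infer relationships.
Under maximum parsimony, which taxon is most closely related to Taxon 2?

Taxon 7

The outgroup has state 'no' for every character, so 'yes' is the derived state throughout.
Only Taxon 1 and Taxon 4 show the derived state 'yes' for caudal autotomy, supporting them as a clade.
Only Taxon 1, Taxon 4, and Taxon 5 show the derived state 'yes' for nictitating membrane, supporting them as a clade.
nectar spur (derived state 'yes') is shared by Taxon 2 and Taxon 7 — a synapomorphy uniting that clade.
Most parsimonious ingroup topology: ((Taxon 2,Taxon 7),((Taxon 4,Taxon 1),Taxon 5)).
Taxon 2 and Taxon 7 form a cherry on this tree, so they are sister taxa.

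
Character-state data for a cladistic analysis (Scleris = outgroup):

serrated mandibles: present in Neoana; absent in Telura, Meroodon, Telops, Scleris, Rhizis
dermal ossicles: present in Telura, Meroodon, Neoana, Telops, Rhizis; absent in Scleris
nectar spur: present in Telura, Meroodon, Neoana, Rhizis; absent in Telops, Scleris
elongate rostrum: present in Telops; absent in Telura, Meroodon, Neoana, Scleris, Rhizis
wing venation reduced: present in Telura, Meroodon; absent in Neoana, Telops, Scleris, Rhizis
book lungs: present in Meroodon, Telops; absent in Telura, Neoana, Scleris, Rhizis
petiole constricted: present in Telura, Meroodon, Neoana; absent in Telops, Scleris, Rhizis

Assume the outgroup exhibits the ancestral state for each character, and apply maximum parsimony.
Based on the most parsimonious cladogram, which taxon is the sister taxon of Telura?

Meroodon

The outgroup has state 'absent' for every character, so 'present' is the derived state throughout.
serrated mandibles: derived state 'present' in Neoana only — an autapomorphy, so it tells us nothing about relationships among taxa.
All ingroup taxa share the derived state 'present' for dermal ossicles; it defines the ingroup but does not resolve relationships within it.
nectar spur (derived state 'present') is shared by Meroodon, Neoana, Rhizis, and Telura — a synapomorphy uniting that clade.
elongate rostrum: derived state 'present' in Telops only — an autapomorphy, so it tells us nothing about relationships among taxa.
wing venation reduced (derived state 'present') is shared by Meroodon and Telura — a synapomorphy uniting that clade.
book lungs (state 'present') occurs in Meroodon and Telops but conflicts with the nesting implied by the other characters — most parsimoniously interpreted as homoplasy.
petiole constricted (derived state 'present') is shared by Meroodon, Neoana, and Telura — a synapomorphy uniting that clade.
Most parsimonious ingroup topology: (((Neoana,(Telura,Meroodon)),Rhizis),Telops).
Telura and Meroodon form a cherry on this tree, so they are sister taxa.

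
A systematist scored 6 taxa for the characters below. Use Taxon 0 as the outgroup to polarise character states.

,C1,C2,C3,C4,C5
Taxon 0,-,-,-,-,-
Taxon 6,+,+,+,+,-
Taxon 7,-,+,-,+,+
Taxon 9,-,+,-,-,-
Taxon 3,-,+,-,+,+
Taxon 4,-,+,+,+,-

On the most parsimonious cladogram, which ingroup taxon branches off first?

Taxon 9

The outgroup has state '-' for every character, so '+' is the derived state throughout.
C1: derived state '+' in Taxon 6 only — an autapomorphy, so it tells us nothing about relationships among taxa.
All ingroup taxa share the derived state '+' for C2; it defines the ingroup but does not resolve relationships within it.
C3: derived state '+' in Taxon 4 and Taxon 6 only — synapomorphy for {Taxon 4, Taxon 6}.
C4 (derived state '+') is shared by Taxon 3, Taxon 4, Taxon 6, and Taxon 7 — a synapomorphy uniting that clade.
C5: derived state '+' in Taxon 3 and Taxon 7 only — synapomorphy for {Taxon 3, Taxon 7}.
Most parsimonious ingroup topology: (((Taxon 6,Taxon 4),(Taxon 7,Taxon 3)),Taxon 9).
Taxon 9 is sister to the clade containing all other ingroup taxa, so it is the earliest-diverging (most basal) ingroup lineage.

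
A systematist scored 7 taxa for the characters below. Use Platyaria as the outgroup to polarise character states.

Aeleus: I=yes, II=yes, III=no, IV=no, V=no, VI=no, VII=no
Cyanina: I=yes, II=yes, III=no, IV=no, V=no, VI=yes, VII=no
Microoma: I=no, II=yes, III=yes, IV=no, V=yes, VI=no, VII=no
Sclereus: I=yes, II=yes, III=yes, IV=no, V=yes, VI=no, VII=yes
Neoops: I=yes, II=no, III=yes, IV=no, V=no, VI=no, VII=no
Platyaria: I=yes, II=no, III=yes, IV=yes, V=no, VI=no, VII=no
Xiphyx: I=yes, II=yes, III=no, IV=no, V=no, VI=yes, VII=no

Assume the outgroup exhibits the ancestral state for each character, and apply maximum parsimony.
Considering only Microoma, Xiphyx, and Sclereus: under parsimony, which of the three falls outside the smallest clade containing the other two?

Xiphyx

Character polarity is set by the outgroup: the derived state is whichever differs from the outgroup's state, so for I, III, IV the derived state is 'no', and for the remaining characters it is 'yes'.
I: derived state 'no' in Microoma only — an autapomorphy, so it tells us nothing about relationships among taxa.
II (derived state 'yes') is shared by Aeleus, Cyanina, Microoma, Sclereus, and Xiphyx — a synapomorphy uniting that clade.
Only Aeleus, Cyanina, and Xiphyx show the derived state 'no' for III, supporting them as a clade.
All ingroup taxa share the derived state 'no' for IV; it defines the ingroup but does not resolve relationships within it.
Only Microoma and Sclereus show the derived state 'yes' for V, supporting them as a clade.
VI: derived state 'yes' in Cyanina and Xiphyx only — synapomorphy for {Cyanina, Xiphyx}.
VII (derived state 'yes') is unique to Sclereus (autapomorphy; uninformative for grouping).
Most parsimonious ingroup topology: (((Microoma,Sclereus),((Xiphyx,Cyanina),Aeleus)),Neoops).
Microoma and Sclereus share a more recent common ancestor with each other than either does with Xiphyx, so Xiphyx is the least closely related of the three.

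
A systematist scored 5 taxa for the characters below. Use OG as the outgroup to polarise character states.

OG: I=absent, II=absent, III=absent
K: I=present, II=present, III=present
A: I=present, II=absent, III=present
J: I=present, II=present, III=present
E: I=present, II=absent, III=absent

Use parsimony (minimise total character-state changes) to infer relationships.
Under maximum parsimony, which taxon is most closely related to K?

J

The outgroup has state 'absent' for every character, so 'present' is the derived state throughout.
I (derived state 'present') is shared by all ingroup taxa — unites the whole ingroup.
II (derived state 'present') is shared by J and K — a synapomorphy uniting that clade.
III: derived state 'present' in A, J, and K only — synapomorphy for {A, J, K}.
Most parsimonious ingroup topology: (((K,J),A),E).
K and J form a cherry on this tree, so they are sister taxa.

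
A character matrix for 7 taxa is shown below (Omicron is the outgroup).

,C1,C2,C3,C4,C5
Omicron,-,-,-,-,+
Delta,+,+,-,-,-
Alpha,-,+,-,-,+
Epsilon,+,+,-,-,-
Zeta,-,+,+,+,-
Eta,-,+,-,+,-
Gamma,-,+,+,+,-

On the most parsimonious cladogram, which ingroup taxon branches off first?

Character polarity is set by the outgroup: the derived state is whichever differs from the outgroup's state, so for C5 the derived state is '-', and for the remaining characters it is '+'.
C1: derived state '+' in Delta and Epsilon only — synapomorphy for {Delta, Epsilon}.
C2 (derived state '+') is shared by all ingroup taxa — unites the whole ingroup.
C3: derived state '+' in Gamma and Zeta only — synapomorphy for {Gamma, Zeta}.
C4: derived state '+' in Eta, Gamma, and Zeta only — synapomorphy for {Eta, Gamma, Zeta}.
C5 (derived state '-') is shared by Delta, Epsilon, Eta, Gamma, and Zeta — a synapomorphy uniting that clade.
Most parsimonious ingroup topology: (((Delta,Epsilon),((Zeta,Gamma),Eta)),Alpha).
Alpha is sister to the clade containing all other ingroup taxa, so it is the earliest-diverging (most basal) ingroup lineage.

Alpha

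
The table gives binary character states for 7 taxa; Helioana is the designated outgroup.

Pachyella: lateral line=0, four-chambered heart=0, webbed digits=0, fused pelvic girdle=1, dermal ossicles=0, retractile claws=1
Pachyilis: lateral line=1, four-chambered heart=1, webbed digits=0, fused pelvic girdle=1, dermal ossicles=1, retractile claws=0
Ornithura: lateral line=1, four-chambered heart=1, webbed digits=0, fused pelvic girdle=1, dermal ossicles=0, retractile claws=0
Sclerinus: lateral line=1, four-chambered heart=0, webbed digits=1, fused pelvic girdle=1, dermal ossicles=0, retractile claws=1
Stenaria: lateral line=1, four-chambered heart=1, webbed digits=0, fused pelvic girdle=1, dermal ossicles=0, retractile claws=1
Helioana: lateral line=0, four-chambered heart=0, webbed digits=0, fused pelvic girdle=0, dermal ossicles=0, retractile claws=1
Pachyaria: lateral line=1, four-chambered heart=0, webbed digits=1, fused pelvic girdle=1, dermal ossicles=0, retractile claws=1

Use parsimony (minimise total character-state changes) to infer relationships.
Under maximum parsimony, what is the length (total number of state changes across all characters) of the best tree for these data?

6

Character polarity is set by the outgroup: the derived state is whichever differs from the outgroup's state, so for retractile claws the derived state is '0', and for the remaining characters it is '1'.
lateral line: derived state '1' in Ornithura, Pachyaria, Pachyilis, Sclerinus, and Stenaria only — synapomorphy for {Ornithura, Pachyaria, Pachyilis, Sclerinus, Stenaria}.
four-chambered heart (derived state '1') is shared by Ornithura, Pachyilis, and Stenaria — a synapomorphy uniting that clade.
Only Pachyaria and Sclerinus show the derived state '1' for webbed digits, supporting them as a clade.
fused pelvic girdle (derived state '1') is shared by all ingroup taxa — unites the whole ingroup.
dermal ossicles (derived state '1') is unique to Pachyilis (autapomorphy; uninformative for grouping).
retractile claws: derived state '0' in Ornithura and Pachyilis only — synapomorphy for {Ornithura, Pachyilis}.
Most parsimonious ingroup topology: (((Pachyaria,Sclerinus),((Ornithura,Pachyilis),Stenaria)),Pachyella).
Changes per character on this tree: lateral line: 1; four-chambered heart: 1; webbed digits: 1; fused pelvic girdle: 1; dermal ossicles: 1; retractile claws: 1.
Total = 6.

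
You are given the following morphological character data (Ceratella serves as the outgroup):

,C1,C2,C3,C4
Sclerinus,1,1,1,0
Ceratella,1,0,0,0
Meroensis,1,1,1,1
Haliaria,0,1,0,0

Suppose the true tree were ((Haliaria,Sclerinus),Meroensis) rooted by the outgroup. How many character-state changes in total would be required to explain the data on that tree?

5

Map each character onto ((Haliaria,Sclerinus),Meroensis) (rooted by Ceratella) and count the minimum state changes it requires (Fitch parsimony):
C1: 1; C2: 1; C3: 2; C4: 1.
Total tree length = 5.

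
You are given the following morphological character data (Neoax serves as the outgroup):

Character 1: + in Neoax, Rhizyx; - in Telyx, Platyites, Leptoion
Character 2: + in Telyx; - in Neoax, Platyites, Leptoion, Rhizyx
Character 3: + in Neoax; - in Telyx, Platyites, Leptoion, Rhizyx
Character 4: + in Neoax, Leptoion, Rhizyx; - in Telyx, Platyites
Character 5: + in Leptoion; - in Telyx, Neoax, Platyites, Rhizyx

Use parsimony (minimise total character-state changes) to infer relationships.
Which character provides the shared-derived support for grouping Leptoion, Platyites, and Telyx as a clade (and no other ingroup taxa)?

Character 1

Character polarity is set by the outgroup: the derived state is whichever differs from the outgroup's state, so for Character 1, Character 3, Character 4 the derived state is '-', and for the remaining characters it is '+'.
Character 1: derived state '-' in Leptoion, Platyites, and Telyx only — synapomorphy for {Leptoion, Platyites, Telyx}.
Character 2 (derived state '+') is unique to Telyx (autapomorphy; uninformative for grouping).
All ingroup taxa share the derived state '-' for Character 3; it defines the ingroup but does not resolve relationships within it.
Only Platyites and Telyx show the derived state '-' for Character 4, supporting them as a clade.
Character 5: derived state '+' in Leptoion only — an autapomorphy, so it tells us nothing about relationships among taxa.
Most parsimonious ingroup topology: (((Platyites,Telyx),Leptoion),Rhizyx).
The clade {Leptoion, Platyites, Telyx} is supported by Character 1: its derived state '-' occurs in exactly those taxa and in no other taxon (including the outgroup).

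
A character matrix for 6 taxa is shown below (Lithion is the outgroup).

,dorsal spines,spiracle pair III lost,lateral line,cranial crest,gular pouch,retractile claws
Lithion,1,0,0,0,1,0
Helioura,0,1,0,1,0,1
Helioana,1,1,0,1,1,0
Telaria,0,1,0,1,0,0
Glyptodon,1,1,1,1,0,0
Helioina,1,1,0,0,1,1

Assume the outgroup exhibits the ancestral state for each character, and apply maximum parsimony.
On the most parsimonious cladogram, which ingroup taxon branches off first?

Character polarity is set by the outgroup: the derived state is whichever differs from the outgroup's state, so for dorsal spines, gular pouch the derived state is '0', and for the remaining characters it is '1'.
dorsal spines (derived state '0') is shared by Helioura and Telaria — a synapomorphy uniting that clade.
spiracle pair III lost (derived state '1') is shared by all ingroup taxa — unites the whole ingroup.
lateral line (derived state '1') is unique to Glyptodon (autapomorphy; uninformative for grouping).
cranial crest (derived state '1') is shared by Glyptodon, Helioana, Helioura, and Telaria — a synapomorphy uniting that clade.
gular pouch: derived state '0' in Glyptodon, Helioura, and Telaria only — synapomorphy for {Glyptodon, Helioura, Telaria}.
retractile claws groups Helioina and Helioura, which is incompatible with the clades supported by the remaining characters; treating it as convergent (homoplasy) costs fewer steps than any alternative tree.
Most parsimonious ingroup topology: ((((Helioura,Telaria),Glyptodon),Helioana),Helioina).
Helioina is sister to the clade containing all other ingroup taxa, so it is the earliest-diverging (most basal) ingroup lineage.

Helioina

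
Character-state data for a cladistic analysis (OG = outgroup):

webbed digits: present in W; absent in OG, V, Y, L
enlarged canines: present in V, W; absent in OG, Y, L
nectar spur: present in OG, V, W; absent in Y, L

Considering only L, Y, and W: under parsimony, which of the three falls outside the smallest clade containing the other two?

Character polarity is set by the outgroup: the derived state is whichever differs from the outgroup's state, so for nectar spur the derived state is 'absent', and for the remaining characters it is 'present'.
webbed digits: derived state 'present' in W only — an autapomorphy, so it tells us nothing about relationships among taxa.
enlarged canines (derived state 'present') is shared by V and W — a synapomorphy uniting that clade.
Only L and Y show the derived state 'absent' for nectar spur, supporting them as a clade.
Most parsimonious ingroup topology: ((V,W),(Y,L)).
L and Y share a more recent common ancestor with each other than either does with W, so W is the least closely related of the three.

W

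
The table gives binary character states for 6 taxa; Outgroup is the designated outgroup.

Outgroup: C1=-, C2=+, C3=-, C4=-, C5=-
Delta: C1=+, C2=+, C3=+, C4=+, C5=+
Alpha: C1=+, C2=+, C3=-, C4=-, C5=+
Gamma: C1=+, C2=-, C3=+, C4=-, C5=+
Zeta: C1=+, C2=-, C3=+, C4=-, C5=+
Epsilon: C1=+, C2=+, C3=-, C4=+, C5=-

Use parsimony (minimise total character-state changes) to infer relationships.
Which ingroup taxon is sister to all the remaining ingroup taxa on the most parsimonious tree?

Epsilon

Character polarity is set by the outgroup: the derived state is whichever differs from the outgroup's state, so for C2 the derived state is '-', and for the remaining characters it is '+'.
C1 (derived state '+') is shared by all ingroup taxa — unites the whole ingroup.
C2: derived state '-' in Gamma and Zeta only — synapomorphy for {Gamma, Zeta}.
Only Delta, Gamma, and Zeta show the derived state '+' for C3, supporting them as a clade.
C4 (state '+') occurs in Delta and Epsilon but conflicts with the nesting implied by the other characters — most parsimoniously interpreted as homoplasy.
C5: derived state '+' in Alpha, Delta, Gamma, and Zeta only — synapomorphy for {Alpha, Delta, Gamma, Zeta}.
Most parsimonious ingroup topology: (((Delta,(Gamma,Zeta)),Alpha),Epsilon).
Epsilon is sister to the clade containing all other ingroup taxa, so it is the earliest-diverging (most basal) ingroup lineage.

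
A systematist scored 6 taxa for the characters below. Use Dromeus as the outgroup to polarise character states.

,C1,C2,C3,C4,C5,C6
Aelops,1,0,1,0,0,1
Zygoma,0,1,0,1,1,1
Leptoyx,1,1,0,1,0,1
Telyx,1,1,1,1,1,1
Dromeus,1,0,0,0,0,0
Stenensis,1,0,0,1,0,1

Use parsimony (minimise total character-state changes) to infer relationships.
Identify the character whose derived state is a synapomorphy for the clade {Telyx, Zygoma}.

C5

Character polarity is set by the outgroup: the derived state is whichever differs from the outgroup's state, so for C1 the derived state is '0', and for the remaining characters it is '1'.
C1: derived state '0' in Zygoma only — an autapomorphy, so it tells us nothing about relationships among taxa.
C2: derived state '1' in Leptoyx, Telyx, and Zygoma only — synapomorphy for {Leptoyx, Telyx, Zygoma}.
C3 groups Aelops and Telyx, which is incompatible with the clades supported by the remaining characters; treating it as convergent (homoplasy) costs fewer steps than any alternative tree.
C4 (derived state '1') is shared by Leptoyx, Stenensis, Telyx, and Zygoma — a synapomorphy uniting that clade.
Only Telyx and Zygoma show the derived state '1' for C5, supporting them as a clade.
All ingroup taxa share the derived state '1' for C6; it defines the ingroup but does not resolve relationships within it.
Most parsimonious ingroup topology: ((((Telyx,Zygoma),Leptoyx),Stenensis),Aelops).
The clade {Telyx, Zygoma} is supported by C5: its derived state '1' occurs in exactly those taxa and in no other taxon (including the outgroup).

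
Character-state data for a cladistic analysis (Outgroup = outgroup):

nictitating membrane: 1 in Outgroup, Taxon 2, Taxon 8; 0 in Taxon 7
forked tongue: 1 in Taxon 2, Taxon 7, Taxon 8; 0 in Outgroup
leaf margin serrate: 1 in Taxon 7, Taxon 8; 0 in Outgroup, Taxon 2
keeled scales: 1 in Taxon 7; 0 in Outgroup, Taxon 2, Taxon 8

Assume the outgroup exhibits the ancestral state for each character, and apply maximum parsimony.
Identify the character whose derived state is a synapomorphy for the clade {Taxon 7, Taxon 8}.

leaf margin serrate

Character polarity is set by the outgroup: the derived state is whichever differs from the outgroup's state, so for nictitating membrane the derived state is '0', and for the remaining characters it is '1'.
nictitating membrane: derived state '0' in Taxon 7 only — an autapomorphy, so it tells us nothing about relationships among taxa.
forked tongue (derived state '1') is shared by all ingroup taxa — unites the whole ingroup.
leaf margin serrate (derived state '1') is shared by Taxon 7 and Taxon 8 — a synapomorphy uniting that clade.
keeled scales: derived state '1' in Taxon 7 only — an autapomorphy, so it tells us nothing about relationships among taxa.
Most parsimonious ingroup topology: (Taxon 2,(Taxon 7,Taxon 8)).
The clade {Taxon 7, Taxon 8} is supported by leaf margin serrate: its derived state '1' occurs in exactly those taxa and in no other taxon (including the outgroup).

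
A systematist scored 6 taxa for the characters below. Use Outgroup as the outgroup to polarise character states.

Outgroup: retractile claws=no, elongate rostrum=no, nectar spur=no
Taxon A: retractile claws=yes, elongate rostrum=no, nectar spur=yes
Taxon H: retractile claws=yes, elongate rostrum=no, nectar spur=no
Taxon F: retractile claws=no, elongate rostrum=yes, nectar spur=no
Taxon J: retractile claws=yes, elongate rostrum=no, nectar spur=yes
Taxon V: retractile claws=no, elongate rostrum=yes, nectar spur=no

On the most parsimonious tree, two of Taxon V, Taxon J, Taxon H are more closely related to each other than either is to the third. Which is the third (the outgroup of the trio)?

The outgroup has state 'no' for every character, so 'yes' is the derived state throughout.
Only Taxon A, Taxon H, and Taxon J show the derived state 'yes' for retractile claws, supporting them as a clade.
elongate rostrum: derived state 'yes' in Taxon F and Taxon V only — synapomorphy for {Taxon F, Taxon V}.
Only Taxon A and Taxon J show the derived state 'yes' for nectar spur, supporting them as a clade.
Most parsimonious ingroup topology: (((Taxon A,Taxon J),Taxon H),(Taxon F,Taxon V)).
Taxon J and Taxon H share a more recent common ancestor with each other than either does with Taxon V, so Taxon V is the least closely related of the three.

Taxon V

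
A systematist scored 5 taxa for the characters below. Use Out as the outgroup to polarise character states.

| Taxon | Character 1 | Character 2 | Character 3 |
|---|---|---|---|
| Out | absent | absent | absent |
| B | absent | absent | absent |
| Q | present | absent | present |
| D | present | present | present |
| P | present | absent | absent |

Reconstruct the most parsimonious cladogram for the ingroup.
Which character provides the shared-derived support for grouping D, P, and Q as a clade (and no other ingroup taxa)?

The outgroup has state 'absent' for every character, so 'present' is the derived state throughout.
Character 1 (derived state 'present') is shared by D, P, and Q — a synapomorphy uniting that clade.
Character 2 (derived state 'present') is unique to D (autapomorphy; uninformative for grouping).
Only D and Q show the derived state 'present' for Character 3, supporting them as a clade.
Most parsimonious ingroup topology: (B,((Q,D),P)).
The clade {D, P, Q} is supported by Character 1: its derived state 'present' occurs in exactly those taxa and in no other taxon (including the outgroup).

Character 1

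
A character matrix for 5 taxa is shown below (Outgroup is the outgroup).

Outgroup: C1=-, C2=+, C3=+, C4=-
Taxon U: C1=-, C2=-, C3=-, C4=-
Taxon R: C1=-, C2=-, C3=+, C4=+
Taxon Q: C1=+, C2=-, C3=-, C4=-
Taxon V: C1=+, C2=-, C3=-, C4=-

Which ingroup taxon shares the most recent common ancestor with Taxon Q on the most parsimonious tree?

Taxon V

Character polarity is set by the outgroup: the derived state is whichever differs from the outgroup's state, so for C2, C3 the derived state is '-', and for the remaining characters it is '+'.
C1: derived state '+' in Taxon Q and Taxon V only — synapomorphy for {Taxon Q, Taxon V}.
All ingroup taxa share the derived state '-' for C2; it defines the ingroup but does not resolve relationships within it.
Only Taxon Q, Taxon U, and Taxon V show the derived state '-' for C3, supporting them as a clade.
C4: derived state '+' in Taxon R only — an autapomorphy, so it tells us nothing about relationships among taxa.
Most parsimonious ingroup topology: ((Taxon U,(Taxon Q,Taxon V)),Taxon R).
Taxon Q and Taxon V form a cherry on this tree, so they are sister taxa.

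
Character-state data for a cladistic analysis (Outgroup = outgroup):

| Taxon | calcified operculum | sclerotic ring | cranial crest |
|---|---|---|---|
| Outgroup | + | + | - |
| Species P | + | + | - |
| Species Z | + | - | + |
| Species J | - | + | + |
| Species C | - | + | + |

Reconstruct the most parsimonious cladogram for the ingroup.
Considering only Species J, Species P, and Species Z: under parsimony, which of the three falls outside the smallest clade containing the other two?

Character polarity is set by the outgroup: the derived state is whichever differs from the outgroup's state, so for calcified operculum, sclerotic ring the derived state is '-', and for the remaining characters it is '+'.
calcified operculum: derived state '-' in Species C and Species J only — synapomorphy for {Species C, Species J}.
sclerotic ring: derived state '-' in Species Z only — an autapomorphy, so it tells us nothing about relationships among taxa.
cranial crest (derived state '+') is shared by Species C, Species J, and Species Z — a synapomorphy uniting that clade.
Most parsimonious ingroup topology: (Species P,(Species Z,(Species J,Species C))).
Species J and Species Z share a more recent common ancestor with each other than either does with Species P, so Species P is the least closely related of the three.

Species P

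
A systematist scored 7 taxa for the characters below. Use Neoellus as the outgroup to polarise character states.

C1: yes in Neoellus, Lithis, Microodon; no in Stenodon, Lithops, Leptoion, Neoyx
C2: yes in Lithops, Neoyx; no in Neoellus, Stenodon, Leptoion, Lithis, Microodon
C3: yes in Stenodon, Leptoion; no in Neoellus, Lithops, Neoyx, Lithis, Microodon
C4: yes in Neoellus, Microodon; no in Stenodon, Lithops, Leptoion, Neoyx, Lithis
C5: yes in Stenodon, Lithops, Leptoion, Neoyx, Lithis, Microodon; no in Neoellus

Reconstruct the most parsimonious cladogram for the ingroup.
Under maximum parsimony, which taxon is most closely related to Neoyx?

Character polarity is set by the outgroup: the derived state is whichever differs from the outgroup's state, so for C1, C4 the derived state is 'no', and for the remaining characters it is 'yes'.
Only Leptoion, Lithops, Neoyx, and Stenodon show the derived state 'no' for C1, supporting them as a clade.
C2: derived state 'yes' in Lithops and Neoyx only — synapomorphy for {Lithops, Neoyx}.
C3 (derived state 'yes') is shared by Leptoion and Stenodon — a synapomorphy uniting that clade.
Only Leptoion, Lithis, Lithops, Neoyx, and Stenodon show the derived state 'no' for C4, supporting them as a clade.
C5 (derived state 'yes') is shared by all ingroup taxa — unites the whole ingroup.
Most parsimonious ingroup topology: ((((Stenodon,Leptoion),(Lithops,Neoyx)),Lithis),Microodon).
Neoyx and Lithops form a cherry on this tree, so they are sister taxa.

Lithops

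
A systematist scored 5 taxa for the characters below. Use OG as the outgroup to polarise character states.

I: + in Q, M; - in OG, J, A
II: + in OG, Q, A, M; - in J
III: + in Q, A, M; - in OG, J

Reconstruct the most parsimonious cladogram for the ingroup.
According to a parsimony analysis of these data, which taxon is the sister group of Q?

M

Character polarity is set by the outgroup: the derived state is whichever differs from the outgroup's state, so for II the derived state is '-', and for the remaining characters it is '+'.
Only M and Q show the derived state '+' for I, supporting them as a clade.
II (derived state '-') is unique to J (autapomorphy; uninformative for grouping).
III (derived state '+') is shared by A, M, and Q — a synapomorphy uniting that clade.
Most parsimonious ingroup topology: (J,((Q,M),A)).
Q and M form a cherry on this tree, so they are sister taxa.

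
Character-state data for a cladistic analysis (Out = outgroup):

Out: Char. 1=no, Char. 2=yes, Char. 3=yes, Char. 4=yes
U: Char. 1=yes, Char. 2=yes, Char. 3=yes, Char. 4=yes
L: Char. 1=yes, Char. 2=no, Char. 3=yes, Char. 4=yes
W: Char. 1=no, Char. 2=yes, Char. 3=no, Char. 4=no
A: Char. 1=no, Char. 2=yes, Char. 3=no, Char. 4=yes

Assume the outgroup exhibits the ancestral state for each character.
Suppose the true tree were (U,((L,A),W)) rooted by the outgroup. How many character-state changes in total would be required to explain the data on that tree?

Map each character onto (U,((L,A),W)) (rooted by Out) and count the minimum state changes it requires (Fitch parsimony):
Char. 1: 2; Char. 2: 1; Char. 3: 2; Char. 4: 1.
Total tree length = 6.

6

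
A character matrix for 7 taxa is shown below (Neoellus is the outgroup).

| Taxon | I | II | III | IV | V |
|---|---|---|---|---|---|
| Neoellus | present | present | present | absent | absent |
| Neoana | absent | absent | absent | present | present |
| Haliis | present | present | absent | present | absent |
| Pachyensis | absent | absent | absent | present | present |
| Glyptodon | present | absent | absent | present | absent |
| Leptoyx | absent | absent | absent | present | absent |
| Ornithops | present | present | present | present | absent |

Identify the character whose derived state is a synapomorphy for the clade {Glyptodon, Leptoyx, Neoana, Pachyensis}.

II

Character polarity is set by the outgroup: the derived state is whichever differs from the outgroup's state, so for I, II, III the derived state is 'absent', and for the remaining characters it is 'present'.
I: derived state 'absent' in Leptoyx, Neoana, and Pachyensis only — synapomorphy for {Leptoyx, Neoana, Pachyensis}.
II (derived state 'absent') is shared by Glyptodon, Leptoyx, Neoana, and Pachyensis — a synapomorphy uniting that clade.
III (derived state 'absent') is shared by Glyptodon, Haliis, Leptoyx, Neoana, and Pachyensis — a synapomorphy uniting that clade.
IV (derived state 'present') is shared by all ingroup taxa — unites the whole ingroup.
Only Neoana and Pachyensis show the derived state 'present' for V, supporting them as a clade.
Most parsimonious ingroup topology: (((((Neoana,Pachyensis),Leptoyx),Glyptodon),Haliis),Ornithops).
The clade {Glyptodon, Leptoyx, Neoana, Pachyensis} is supported by II: its derived state 'absent' occurs in exactly those taxa and in no other taxon (including the outgroup).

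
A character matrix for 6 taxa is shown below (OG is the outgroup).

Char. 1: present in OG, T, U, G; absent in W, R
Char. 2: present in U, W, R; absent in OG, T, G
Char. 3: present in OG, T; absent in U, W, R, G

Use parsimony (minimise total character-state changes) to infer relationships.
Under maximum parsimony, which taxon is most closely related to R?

Character polarity is set by the outgroup: the derived state is whichever differs from the outgroup's state, so for Char. 1, Char. 3 the derived state is 'absent', and for the remaining characters it is 'present'.
Only R and W show the derived state 'absent' for Char. 1, supporting them as a clade.
Only R, U, and W show the derived state 'present' for Char. 2, supporting them as a clade.
Only G, R, U, and W show the derived state 'absent' for Char. 3, supporting them as a clade.
Most parsimonious ingroup topology: (T,((U,(W,R)),G)).
R and W form a cherry on this tree, so they are sister taxa.

W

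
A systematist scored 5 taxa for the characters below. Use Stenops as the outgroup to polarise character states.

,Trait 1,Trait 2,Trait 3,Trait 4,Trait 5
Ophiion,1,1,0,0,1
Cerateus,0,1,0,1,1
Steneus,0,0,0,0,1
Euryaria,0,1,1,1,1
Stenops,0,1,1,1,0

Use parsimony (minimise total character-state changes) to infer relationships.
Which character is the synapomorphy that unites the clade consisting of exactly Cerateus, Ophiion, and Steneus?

Trait 3

Character polarity is set by the outgroup: the derived state is whichever differs from the outgroup's state, so for Trait 2, Trait 3, Trait 4 the derived state is '0', and for the remaining characters it is '1'.
Trait 1 (derived state '1') is unique to Ophiion (autapomorphy; uninformative for grouping).
Trait 2: derived state '0' in Steneus only — an autapomorphy, so it tells us nothing about relationships among taxa.
Trait 3: derived state '0' in Cerateus, Ophiion, and Steneus only — synapomorphy for {Cerateus, Ophiion, Steneus}.
Only Ophiion and Steneus show the derived state '0' for Trait 4, supporting them as a clade.
Trait 5 (derived state '1') is shared by all ingroup taxa — unites the whole ingroup.
Most parsimonious ingroup topology: ((Cerateus,(Ophiion,Steneus)),Euryaria).
The clade {Cerateus, Ophiion, Steneus} is supported by Trait 3: its derived state '0' occurs in exactly those taxa and in no other taxon (including the outgroup).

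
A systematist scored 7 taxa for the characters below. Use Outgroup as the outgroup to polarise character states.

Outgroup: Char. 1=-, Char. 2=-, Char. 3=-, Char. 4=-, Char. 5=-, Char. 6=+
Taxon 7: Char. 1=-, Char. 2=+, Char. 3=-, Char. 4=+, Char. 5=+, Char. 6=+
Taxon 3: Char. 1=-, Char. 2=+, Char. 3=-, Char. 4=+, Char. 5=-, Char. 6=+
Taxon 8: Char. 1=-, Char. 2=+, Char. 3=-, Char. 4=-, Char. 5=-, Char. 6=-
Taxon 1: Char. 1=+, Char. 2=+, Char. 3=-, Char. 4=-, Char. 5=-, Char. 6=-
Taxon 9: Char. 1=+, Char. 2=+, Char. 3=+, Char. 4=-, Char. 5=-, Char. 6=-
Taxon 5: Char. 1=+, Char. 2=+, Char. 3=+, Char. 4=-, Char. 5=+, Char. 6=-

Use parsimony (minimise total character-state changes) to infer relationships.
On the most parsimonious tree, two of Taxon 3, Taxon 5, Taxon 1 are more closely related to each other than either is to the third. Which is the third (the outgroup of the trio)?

Character polarity is set by the outgroup: the derived state is whichever differs from the outgroup's state, so for Char. 6 the derived state is '-', and for the remaining characters it is '+'.
Char. 1 (derived state '+') is shared by Taxon 1, Taxon 5, and Taxon 9 — a synapomorphy uniting that clade.
All ingroup taxa share the derived state '+' for Char. 2; it defines the ingroup but does not resolve relationships within it.
Char. 3 (derived state '+') is shared by Taxon 5 and Taxon 9 — a synapomorphy uniting that clade.
Only Taxon 3 and Taxon 7 show the derived state '+' for Char. 4, supporting them as a clade.
Char. 5 (state '+') occurs in Taxon 5 and Taxon 7 but conflicts with the nesting implied by the other characters — most parsimoniously interpreted as homoplasy.
Char. 6 (derived state '-') is shared by Taxon 1, Taxon 5, Taxon 8, and Taxon 9 — a synapomorphy uniting that clade.
Most parsimonious ingroup topology: ((Taxon 7,Taxon 3),(Taxon 8,(Taxon 1,(Taxon 9,Taxon 5)))).
Taxon 5 and Taxon 1 share a more recent common ancestor with each other than either does with Taxon 3, so Taxon 3 is the least closely related of the three.

Taxon 3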